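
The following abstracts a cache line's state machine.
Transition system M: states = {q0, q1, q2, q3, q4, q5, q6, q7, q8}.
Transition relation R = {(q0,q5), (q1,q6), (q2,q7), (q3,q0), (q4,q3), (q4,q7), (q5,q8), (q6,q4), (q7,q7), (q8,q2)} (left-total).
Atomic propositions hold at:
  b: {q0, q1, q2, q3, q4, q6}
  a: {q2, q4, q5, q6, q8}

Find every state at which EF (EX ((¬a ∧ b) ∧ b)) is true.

{q1, q3, q4, q6}

Sat(¬a) = {q0, q1, q3, q7}
Sat(¬a ∧ b) = {q0, q1, q3}
Sat((¬a ∧ b) ∧ b) = {q0, q1, q3}
Sat(EX ((¬a ∧ b) ∧ b)) = {s : some successor in {q0, q1, q3}} = {q3, q4}
EF (EX ((¬a ∧ b) ∧ b)): least fixpoint, start Z0 = {q3, q4}, add states with some successor in Z. Z1 = {q3, q4, q6}; Z2 = {q1, q3, q4, q6}; fixed.
Sat(EF (EX ((¬a ∧ b) ∧ b))) = {q1, q3, q4, q6}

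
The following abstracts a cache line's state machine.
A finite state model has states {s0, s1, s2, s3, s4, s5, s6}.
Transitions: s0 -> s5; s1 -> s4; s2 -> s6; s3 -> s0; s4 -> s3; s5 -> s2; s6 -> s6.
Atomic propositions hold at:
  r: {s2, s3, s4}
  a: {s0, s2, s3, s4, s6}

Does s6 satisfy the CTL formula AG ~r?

Yes

Sat(~r) = {s0, s1, s5, s6}
AG ~r: greatest fixpoint, start Z0 = {s0, s1, s5, s6}, keep only states in Sat with every successor in Z. Z1 = {s0, s6}; Z2 = {s6}; fixed.
Sat(AG ~r) = {s6}
s6 ∈ Sat(AG ~r) = {s6}, so the formula holds at s6.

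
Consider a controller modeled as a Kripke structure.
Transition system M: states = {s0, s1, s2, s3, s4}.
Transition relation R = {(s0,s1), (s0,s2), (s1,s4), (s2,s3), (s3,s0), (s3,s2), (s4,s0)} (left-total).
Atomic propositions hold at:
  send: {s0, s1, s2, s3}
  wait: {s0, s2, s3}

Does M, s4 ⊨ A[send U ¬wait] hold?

Yes

Sat(¬wait) = {s1, s4}
A[send U ¬wait]: least fixpoint, start Z0 = Sat(¬wait) = {s1, s4}, add states in Sat(send) with every successor in Z. Already a fixed point.
Sat(A[send U ¬wait]) = {s1, s4}
s4 ∈ Sat(A[send U ¬wait]) = {s1, s4}, so the formula holds at s4.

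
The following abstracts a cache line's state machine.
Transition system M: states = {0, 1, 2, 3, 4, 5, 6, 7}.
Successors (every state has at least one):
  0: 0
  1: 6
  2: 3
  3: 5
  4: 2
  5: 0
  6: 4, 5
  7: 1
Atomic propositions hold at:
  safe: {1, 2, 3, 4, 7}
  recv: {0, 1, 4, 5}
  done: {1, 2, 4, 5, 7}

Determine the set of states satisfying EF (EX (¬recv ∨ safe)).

Sat(¬recv) = {2, 3, 6, 7}
Sat(¬recv ∨ safe) = {1, 2, 3, 4, 6, 7}
Sat(EX (¬recv ∨ safe)) = {s : some successor in {1, 2, 3, 4, 6, 7}} = {1, 2, 4, 6, 7}
EF (EX (¬recv ∨ safe)): least fixpoint, start Z0 = {1, 2, 4, 6, 7}, add states with some successor in Z. Already a fixed point.
Sat(EF (EX (¬recv ∨ safe))) = {1, 2, 4, 6, 7}

{1, 2, 4, 6, 7}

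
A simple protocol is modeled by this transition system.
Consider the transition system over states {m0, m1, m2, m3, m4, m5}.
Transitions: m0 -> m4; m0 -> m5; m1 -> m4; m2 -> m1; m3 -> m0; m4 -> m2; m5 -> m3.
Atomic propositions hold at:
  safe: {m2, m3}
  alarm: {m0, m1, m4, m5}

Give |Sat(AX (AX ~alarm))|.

Sat(~alarm) = {m2, m3}
Sat(AX ~alarm) = {s : every successor in {m2, m3}} = {m4, m5}
Sat(AX (AX ~alarm)) = {s : every successor in {m4, m5}} = {m0, m1}
|Sat(AX (AX ~alarm))| = |{m0, m1}| = 2.

2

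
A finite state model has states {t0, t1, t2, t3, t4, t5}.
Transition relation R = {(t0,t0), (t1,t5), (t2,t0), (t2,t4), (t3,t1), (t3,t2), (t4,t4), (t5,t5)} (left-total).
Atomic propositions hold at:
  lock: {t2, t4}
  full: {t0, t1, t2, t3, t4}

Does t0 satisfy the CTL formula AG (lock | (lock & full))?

No

Sat(lock & full) = {t2, t4}
Sat(lock | (lock & full)) = {t2, t4}
AG (lock | (lock & full)): greatest fixpoint, start Z0 = {t2, t4}, keep only states in Sat with every successor in Z. Z1 = {t4}; fixed.
Sat(AG (lock | (lock & full))) = {t4}
t0 ∉ Sat(AG (lock | (lock & full))) = {t4}, so the formula does not hold at t0.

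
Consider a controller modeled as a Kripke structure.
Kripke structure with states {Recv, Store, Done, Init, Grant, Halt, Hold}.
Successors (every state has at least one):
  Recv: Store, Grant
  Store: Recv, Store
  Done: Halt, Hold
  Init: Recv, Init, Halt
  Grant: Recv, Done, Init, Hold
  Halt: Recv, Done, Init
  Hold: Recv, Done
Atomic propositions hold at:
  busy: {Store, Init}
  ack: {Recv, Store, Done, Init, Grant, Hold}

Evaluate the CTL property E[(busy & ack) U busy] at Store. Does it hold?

Yes

Sat(busy & ack) = {Store, Init}
E[(busy & ack) U busy]: least fixpoint, start Z0 = Sat(busy) = {Store, Init}, add states in Sat(busy & ack) with some successor in Z. Already a fixed point.
Sat(E[(busy & ack) U busy]) = {Store, Init}
Store ∈ Sat(E[(busy & ack) U busy]) = {Store, Init}, so the formula holds at Store.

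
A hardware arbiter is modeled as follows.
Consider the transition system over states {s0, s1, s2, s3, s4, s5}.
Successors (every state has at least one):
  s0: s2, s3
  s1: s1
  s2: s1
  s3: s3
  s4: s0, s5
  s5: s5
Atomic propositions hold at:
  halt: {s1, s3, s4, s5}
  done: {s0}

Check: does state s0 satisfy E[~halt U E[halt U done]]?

Yes

Sat(~halt) = {s0, s2}
E[halt U done]: least fixpoint, start Z0 = Sat(done) = {s0}, add states in Sat(halt) with some successor in Z. Z1 = {s0, s4}; fixed.
Sat(E[halt U done]) = {s0, s4}
E[~halt U E[halt U done]]: least fixpoint, start Z0 = Sat(E[halt U done]) = {s0, s4}, add states in Sat(~halt) with some successor in Z. Already a fixed point.
Sat(E[~halt U E[halt U done]]) = {s0, s4}
s0 ∈ Sat(E[~halt U E[halt U done]]) = {s0, s4}, so the formula holds at s0.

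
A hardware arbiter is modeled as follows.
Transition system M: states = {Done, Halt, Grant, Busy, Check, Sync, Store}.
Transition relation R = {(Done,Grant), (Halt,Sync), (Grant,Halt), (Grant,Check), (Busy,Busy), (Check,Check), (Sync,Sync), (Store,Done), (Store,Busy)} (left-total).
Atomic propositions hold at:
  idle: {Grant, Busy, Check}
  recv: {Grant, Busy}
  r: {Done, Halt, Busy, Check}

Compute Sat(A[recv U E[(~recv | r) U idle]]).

{Done, Grant, Busy, Check, Store}

Sat(~recv) = {Done, Halt, Check, Sync, Store}
Sat(~recv | r) = {Done, Halt, Busy, Check, Sync, Store}
E[(~recv | r) U idle]: least fixpoint, start Z0 = Sat(idle) = {Grant, Busy, Check}, add states in Sat(~recv | r) with some successor in Z. Z1 = {Done, Grant, Busy, Check, Store}; fixed.
Sat(E[(~recv | r) U idle]) = {Done, Grant, Busy, Check, Store}
A[recv U E[(~recv | r) U idle]]: least fixpoint, start Z0 = Sat(E[(~recv | r) U idle]) = {Done, Grant, Busy, Check, Store}, add states in Sat(recv) with every successor in Z. Already a fixed point.
Sat(A[recv U E[(~recv | r) U idle]]) = {Done, Grant, Busy, Check, Store}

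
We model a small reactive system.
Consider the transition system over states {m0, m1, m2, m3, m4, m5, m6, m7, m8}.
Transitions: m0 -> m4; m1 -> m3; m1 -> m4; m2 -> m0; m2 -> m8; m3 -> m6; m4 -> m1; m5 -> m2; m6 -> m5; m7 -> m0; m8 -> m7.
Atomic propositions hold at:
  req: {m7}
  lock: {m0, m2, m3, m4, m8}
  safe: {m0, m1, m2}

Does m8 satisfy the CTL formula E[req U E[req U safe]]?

No

E[req U safe]: least fixpoint, start Z0 = Sat(safe) = {m0, m1, m2}, add states in Sat(req) with some successor in Z. Z1 = {m0, m1, m2, m7}; fixed.
Sat(E[req U safe]) = {m0, m1, m2, m7}
E[req U E[req U safe]]: least fixpoint, start Z0 = Sat(E[req U safe]) = {m0, m1, m2, m7}, add states in Sat(req) with some successor in Z. Already a fixed point.
Sat(E[req U E[req U safe]]) = {m0, m1, m2, m7}
m8 ∉ Sat(E[req U E[req U safe]]) = {m0, m1, m2, m7}, so the formula does not hold at m8.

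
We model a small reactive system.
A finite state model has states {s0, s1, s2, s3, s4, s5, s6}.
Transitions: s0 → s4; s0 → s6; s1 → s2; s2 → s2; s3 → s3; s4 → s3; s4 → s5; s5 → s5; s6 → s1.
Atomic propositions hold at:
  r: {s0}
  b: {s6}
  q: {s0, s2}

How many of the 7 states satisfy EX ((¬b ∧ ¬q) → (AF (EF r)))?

3

Sat(¬b) = {s0, s1, s2, s3, s4, s5}
Sat(¬q) = {s1, s3, s4, s5, s6}
Sat(¬b ∧ ¬q) = {s1, s3, s4, s5}
EF r: least fixpoint, start Z0 = {s0}, add states with some successor in Z. Already a fixed point.
Sat(EF r) = {s0}
AF (EF r): least fixpoint, start Z0 = {s0}, add states with every successor in Z. Already a fixed point.
Sat(AF (EF r)) = {s0}
Sat((¬b ∧ ¬q) → (AF (EF r))) = {s0, s2, s6}
Sat(EX ((¬b ∧ ¬q) → (AF (EF r)))) = {s : some successor in {s0, s2, s6}} = {s0, s1, s2}
|Sat(EX ((¬b ∧ ¬q) → (AF (EF r))))| = |{s0, s1, s2}| = 3.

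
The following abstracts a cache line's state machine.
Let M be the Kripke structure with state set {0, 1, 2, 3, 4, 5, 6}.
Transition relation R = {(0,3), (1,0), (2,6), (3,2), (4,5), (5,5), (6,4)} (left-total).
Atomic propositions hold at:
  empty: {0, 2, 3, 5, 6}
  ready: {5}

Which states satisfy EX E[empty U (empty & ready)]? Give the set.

{4, 5}

Sat(empty & ready) = {5}
E[empty U (empty & ready)]: least fixpoint, start Z0 = Sat((empty & ready)) = {5}, add states in Sat(empty) with some successor in Z. Already a fixed point.
Sat(E[empty U (empty & ready)]) = {5}
Sat(EX E[empty U (empty & ready)]) = {s : some successor in {5}} = {4, 5}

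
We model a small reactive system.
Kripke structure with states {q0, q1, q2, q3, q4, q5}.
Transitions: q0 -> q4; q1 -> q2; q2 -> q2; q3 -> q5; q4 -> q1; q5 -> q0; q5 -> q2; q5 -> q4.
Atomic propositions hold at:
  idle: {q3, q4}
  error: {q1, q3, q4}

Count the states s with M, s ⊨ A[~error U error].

4

Sat(~error) = {q0, q2, q5}
A[~error U error]: least fixpoint, start Z0 = Sat(error) = {q1, q3, q4}, add states in Sat(~error) with every successor in Z. Z1 = {q0, q1, q3, q4}; fixed.
Sat(A[~error U error]) = {q0, q1, q3, q4}
|Sat(A[~error U error])| = |{q0, q1, q3, q4}| = 4.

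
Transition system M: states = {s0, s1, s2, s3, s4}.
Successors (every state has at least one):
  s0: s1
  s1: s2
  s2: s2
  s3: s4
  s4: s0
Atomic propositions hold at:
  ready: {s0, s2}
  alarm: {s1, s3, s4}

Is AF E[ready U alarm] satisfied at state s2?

No

E[ready U alarm]: least fixpoint, start Z0 = Sat(alarm) = {s1, s3, s4}, add states in Sat(ready) with some successor in Z. Z1 = {s0, s1, s3, s4}; fixed.
Sat(E[ready U alarm]) = {s0, s1, s3, s4}
AF E[ready U alarm]: least fixpoint, start Z0 = {s0, s1, s3, s4}, add states with every successor in Z. Already a fixed point.
Sat(AF E[ready U alarm]) = {s0, s1, s3, s4}
s2 ∉ Sat(AF E[ready U alarm]) = {s0, s1, s3, s4}, so the formula does not hold at s2.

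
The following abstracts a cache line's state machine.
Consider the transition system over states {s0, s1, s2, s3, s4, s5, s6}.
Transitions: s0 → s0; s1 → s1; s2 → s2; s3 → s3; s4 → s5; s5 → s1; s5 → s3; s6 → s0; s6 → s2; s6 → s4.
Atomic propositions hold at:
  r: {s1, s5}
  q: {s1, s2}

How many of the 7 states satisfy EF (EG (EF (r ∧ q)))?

Sat(r ∧ q) = {s1}
EF (r ∧ q): least fixpoint, start Z0 = {s1}, add states with some successor in Z. Z1 = {s1, s5}; Z2 = {s1, s4, s5}; Z3 = {s1, s4, s5, s6}; fixed.
Sat(EF (r ∧ q)) = {s1, s4, s5, s6}
EG (EF (r ∧ q)): greatest fixpoint, start Z0 = {s1, s4, s5, s6}, keep only states in Sat with some successor in Z. Already a fixed point.
Sat(EG (EF (r ∧ q))) = {s1, s4, s5, s6}
EF (EG (EF (r ∧ q))): least fixpoint, start Z0 = {s1, s4, s5, s6}, add states with some successor in Z. Already a fixed point.
Sat(EF (EG (EF (r ∧ q)))) = {s1, s4, s5, s6}
|Sat(EF (EG (EF (r ∧ q))))| = |{s1, s4, s5, s6}| = 4.

4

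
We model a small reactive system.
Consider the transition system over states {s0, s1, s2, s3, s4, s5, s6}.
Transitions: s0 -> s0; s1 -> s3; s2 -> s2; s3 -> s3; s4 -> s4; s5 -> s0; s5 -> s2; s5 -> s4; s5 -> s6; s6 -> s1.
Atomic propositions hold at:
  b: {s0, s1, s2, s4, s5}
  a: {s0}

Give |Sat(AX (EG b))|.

EG b: greatest fixpoint, start Z0 = {s0, s1, s2, s4, s5}, keep only states in Sat with some successor in Z. Z1 = {s0, s2, s4, s5}; fixed.
Sat(EG b) = {s0, s2, s4, s5}
Sat(AX (EG b)) = {s : every successor in {s0, s2, s4, s5}} = {s0, s2, s4}
|Sat(AX (EG b))| = |{s0, s2, s4}| = 3.

3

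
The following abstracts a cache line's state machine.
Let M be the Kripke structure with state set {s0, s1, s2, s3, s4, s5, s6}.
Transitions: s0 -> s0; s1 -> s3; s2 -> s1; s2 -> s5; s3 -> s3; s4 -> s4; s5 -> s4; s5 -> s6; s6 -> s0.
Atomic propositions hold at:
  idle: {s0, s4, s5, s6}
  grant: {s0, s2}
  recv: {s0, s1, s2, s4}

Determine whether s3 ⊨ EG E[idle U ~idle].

Yes

Sat(~idle) = {s1, s2, s3}
E[idle U ~idle]: least fixpoint, start Z0 = Sat(~idle) = {s1, s2, s3}, add states in Sat(idle) with some successor in Z. Already a fixed point.
Sat(E[idle U ~idle]) = {s1, s2, s3}
EG E[idle U ~idle]: greatest fixpoint, start Z0 = {s1, s2, s3}, keep only states in Sat with some successor in Z. Already a fixed point.
Sat(EG E[idle U ~idle]) = {s1, s2, s3}
s3 ∈ Sat(EG E[idle U ~idle]) = {s1, s2, s3}, so the formula holds at s3.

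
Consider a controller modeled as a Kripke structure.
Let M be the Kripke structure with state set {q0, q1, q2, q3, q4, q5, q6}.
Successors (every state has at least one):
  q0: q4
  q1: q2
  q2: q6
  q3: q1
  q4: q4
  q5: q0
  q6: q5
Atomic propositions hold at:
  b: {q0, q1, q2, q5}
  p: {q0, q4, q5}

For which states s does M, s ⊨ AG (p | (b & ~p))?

Sat(~p) = {q1, q2, q3, q6}
Sat(b & ~p) = {q1, q2}
Sat(p | (b & ~p)) = {q0, q1, q2, q4, q5}
AG (p | (b & ~p)): greatest fixpoint, start Z0 = {q0, q1, q2, q4, q5}, keep only states in Sat with every successor in Z. Z1 = {q0, q1, q4, q5}; Z2 = {q0, q4, q5}; fixed.
Sat(AG (p | (b & ~p))) = {q0, q4, q5}

{q0, q4, q5}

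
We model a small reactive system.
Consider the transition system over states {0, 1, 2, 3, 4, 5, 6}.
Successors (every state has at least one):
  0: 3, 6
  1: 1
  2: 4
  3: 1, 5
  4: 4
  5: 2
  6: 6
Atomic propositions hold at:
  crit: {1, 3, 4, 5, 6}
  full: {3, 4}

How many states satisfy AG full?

1

AG full: greatest fixpoint, start Z0 = {3, 4}, keep only states in Sat with every successor in Z. Z1 = {4}; fixed.
Sat(AG full) = {4}
|Sat(AG full)| = |{4}| = 1.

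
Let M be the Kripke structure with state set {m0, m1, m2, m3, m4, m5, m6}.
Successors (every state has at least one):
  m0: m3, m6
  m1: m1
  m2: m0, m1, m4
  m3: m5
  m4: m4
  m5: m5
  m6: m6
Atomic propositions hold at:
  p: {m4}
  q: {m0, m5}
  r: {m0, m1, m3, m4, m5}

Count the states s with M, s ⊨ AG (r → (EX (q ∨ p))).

4

Sat(q ∨ p) = {m0, m4, m5}
Sat(EX (q ∨ p)) = {s : some successor in {m0, m4, m5}} = {m2, m3, m4, m5}
Sat(r → (EX (q ∨ p))) = {m2, m3, m4, m5, m6}
AG (r → (EX (q ∨ p))): greatest fixpoint, start Z0 = {m2, m3, m4, m5, m6}, keep only states in Sat with every successor in Z. Z1 = {m3, m4, m5, m6}; fixed.
Sat(AG (r → (EX (q ∨ p)))) = {m3, m4, m5, m6}
|Sat(AG (r → (EX (q ∨ p))))| = |{m3, m4, m5, m6}| = 4.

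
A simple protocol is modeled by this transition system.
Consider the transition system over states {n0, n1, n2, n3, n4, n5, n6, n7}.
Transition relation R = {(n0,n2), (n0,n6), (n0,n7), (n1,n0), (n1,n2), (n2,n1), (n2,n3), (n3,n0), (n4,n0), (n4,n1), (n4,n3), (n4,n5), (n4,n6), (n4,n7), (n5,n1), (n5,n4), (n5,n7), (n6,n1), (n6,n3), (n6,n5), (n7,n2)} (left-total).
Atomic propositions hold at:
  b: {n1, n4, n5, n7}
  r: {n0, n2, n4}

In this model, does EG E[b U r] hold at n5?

Yes

E[b U r]: least fixpoint, start Z0 = Sat(r) = {n0, n2, n4}, add states in Sat(b) with some successor in Z. Z1 = {n0, n1, n2, n4, n5, n7}; fixed.
Sat(E[b U r]) = {n0, n1, n2, n4, n5, n7}
EG E[b U r]: greatest fixpoint, start Z0 = {n0, n1, n2, n4, n5, n7}, keep only states in Sat with some successor in Z. Already a fixed point.
Sat(EG E[b U r]) = {n0, n1, n2, n4, n5, n7}
n5 ∈ Sat(EG E[b U r]) = {n0, n1, n2, n4, n5, n7}, so the formula holds at n5.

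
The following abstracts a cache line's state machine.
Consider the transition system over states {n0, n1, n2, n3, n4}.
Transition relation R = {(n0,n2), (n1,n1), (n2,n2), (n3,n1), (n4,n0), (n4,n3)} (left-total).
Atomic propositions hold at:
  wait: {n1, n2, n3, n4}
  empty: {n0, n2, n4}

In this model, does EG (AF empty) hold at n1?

AF empty: least fixpoint, start Z0 = {n0, n2, n4}, add states with every successor in Z. Already a fixed point.
Sat(AF empty) = {n0, n2, n4}
EG (AF empty): greatest fixpoint, start Z0 = {n0, n2, n4}, keep only states in Sat with some successor in Z. Already a fixed point.
Sat(EG (AF empty)) = {n0, n2, n4}
n1 ∉ Sat(EG (AF empty)) = {n0, n2, n4}, so the formula does not hold at n1.

No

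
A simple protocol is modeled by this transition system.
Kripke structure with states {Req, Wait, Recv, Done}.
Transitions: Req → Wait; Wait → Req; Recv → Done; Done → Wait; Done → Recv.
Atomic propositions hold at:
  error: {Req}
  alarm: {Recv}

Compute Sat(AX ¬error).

{Req, Recv, Done}

Sat(¬error) = {Wait, Recv, Done}
Sat(AX ¬error) = {s : every successor in {Wait, Recv, Done}} = {Req, Recv, Done}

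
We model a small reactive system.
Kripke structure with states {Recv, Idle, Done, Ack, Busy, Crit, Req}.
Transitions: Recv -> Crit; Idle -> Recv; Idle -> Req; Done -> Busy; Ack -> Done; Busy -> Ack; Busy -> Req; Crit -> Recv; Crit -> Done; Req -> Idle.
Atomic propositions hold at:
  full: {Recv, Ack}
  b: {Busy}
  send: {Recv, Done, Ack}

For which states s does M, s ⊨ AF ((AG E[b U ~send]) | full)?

{Recv, Ack}

Sat(~send) = {Idle, Busy, Crit, Req}
E[b U ~send]: least fixpoint, start Z0 = Sat(~send) = {Idle, Busy, Crit, Req}, add states in Sat(b) with some successor in Z. Already a fixed point.
Sat(E[b U ~send]) = {Idle, Busy, Crit, Req}
AG E[b U ~send]: greatest fixpoint, start Z0 = {Idle, Busy, Crit, Req}, keep only states in Sat with every successor in Z. Z1 = {Req}; Z2 = ∅; fixed.
Sat(AG E[b U ~send]) = ∅
Sat((AG E[b U ~send]) | full) = {Recv, Ack}
AF ((AG E[b U ~send]) | full): least fixpoint, start Z0 = {Recv, Ack}, add states with every successor in Z. Already a fixed point.
Sat(AF ((AG E[b U ~send]) | full)) = {Recv, Ack}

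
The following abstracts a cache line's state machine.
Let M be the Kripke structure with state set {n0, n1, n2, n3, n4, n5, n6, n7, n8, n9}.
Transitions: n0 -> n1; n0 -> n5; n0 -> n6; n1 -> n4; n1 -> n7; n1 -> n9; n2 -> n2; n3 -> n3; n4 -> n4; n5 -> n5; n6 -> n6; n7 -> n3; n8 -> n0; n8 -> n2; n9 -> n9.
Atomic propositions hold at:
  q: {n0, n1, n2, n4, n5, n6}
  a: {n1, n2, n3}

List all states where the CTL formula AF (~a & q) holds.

{n0, n4, n5, n6}

Sat(~a) = {n0, n4, n5, n6, n7, n8, n9}
Sat(~a & q) = {n0, n4, n5, n6}
AF (~a & q): least fixpoint, start Z0 = {n0, n4, n5, n6}, add states with every successor in Z. Already a fixed point.
Sat(AF (~a & q)) = {n0, n4, n5, n6}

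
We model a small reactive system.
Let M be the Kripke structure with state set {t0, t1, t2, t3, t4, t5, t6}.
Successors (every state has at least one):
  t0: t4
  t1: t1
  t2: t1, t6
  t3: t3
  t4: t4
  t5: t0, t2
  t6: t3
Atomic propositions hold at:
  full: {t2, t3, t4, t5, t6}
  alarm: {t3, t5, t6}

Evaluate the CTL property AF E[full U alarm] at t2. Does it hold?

Yes

E[full U alarm]: least fixpoint, start Z0 = Sat(alarm) = {t3, t5, t6}, add states in Sat(full) with some successor in Z. Z1 = {t2, t3, t5, t6}; fixed.
Sat(E[full U alarm]) = {t2, t3, t5, t6}
AF E[full U alarm]: least fixpoint, start Z0 = {t2, t3, t5, t6}, add states with every successor in Z. Already a fixed point.
Sat(AF E[full U alarm]) = {t2, t3, t5, t6}
t2 ∈ Sat(AF E[full U alarm]) = {t2, t3, t5, t6}, so the formula holds at t2.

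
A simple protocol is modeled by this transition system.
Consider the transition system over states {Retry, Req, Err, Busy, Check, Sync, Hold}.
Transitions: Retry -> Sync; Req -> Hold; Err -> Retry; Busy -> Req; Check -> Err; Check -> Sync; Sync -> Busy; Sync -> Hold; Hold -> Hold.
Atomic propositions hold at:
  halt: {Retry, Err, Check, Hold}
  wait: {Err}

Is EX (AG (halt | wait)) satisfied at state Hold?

Yes

Sat(halt | wait) = {Retry, Err, Check, Hold}
AG (halt | wait): greatest fixpoint, start Z0 = {Retry, Err, Check, Hold}, keep only states in Sat with every successor in Z. Z1 = {Err, Hold}; Z2 = {Hold}; fixed.
Sat(AG (halt | wait)) = {Hold}
Sat(EX (AG (halt | wait))) = {s : some successor in {Hold}} = {Req, Sync, Hold}
Hold ∈ Sat(EX (AG (halt | wait))) = {Req, Sync, Hold}, so the formula holds at Hold.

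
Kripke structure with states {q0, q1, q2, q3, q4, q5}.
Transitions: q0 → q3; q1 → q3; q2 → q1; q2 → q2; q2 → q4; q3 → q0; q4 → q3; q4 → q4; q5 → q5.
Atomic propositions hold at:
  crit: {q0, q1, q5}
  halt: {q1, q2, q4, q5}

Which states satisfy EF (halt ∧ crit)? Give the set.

Sat(halt ∧ crit) = {q1, q5}
EF (halt ∧ crit): least fixpoint, start Z0 = {q1, q5}, add states with some successor in Z. Z1 = {q1, q2, q5}; fixed.
Sat(EF (halt ∧ crit)) = {q1, q2, q5}

{q1, q2, q5}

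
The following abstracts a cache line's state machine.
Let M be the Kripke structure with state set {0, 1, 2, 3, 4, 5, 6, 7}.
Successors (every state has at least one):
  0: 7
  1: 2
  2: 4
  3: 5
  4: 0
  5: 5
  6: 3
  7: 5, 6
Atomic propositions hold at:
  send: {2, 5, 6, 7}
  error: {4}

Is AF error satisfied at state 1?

AF error: least fixpoint, start Z0 = {4}, add states with every successor in Z. Z1 = {2, 4}; Z2 = {1, 2, 4}; fixed.
Sat(AF error) = {1, 2, 4}
1 ∈ Sat(AF error) = {1, 2, 4}, so the formula holds at 1.

Yes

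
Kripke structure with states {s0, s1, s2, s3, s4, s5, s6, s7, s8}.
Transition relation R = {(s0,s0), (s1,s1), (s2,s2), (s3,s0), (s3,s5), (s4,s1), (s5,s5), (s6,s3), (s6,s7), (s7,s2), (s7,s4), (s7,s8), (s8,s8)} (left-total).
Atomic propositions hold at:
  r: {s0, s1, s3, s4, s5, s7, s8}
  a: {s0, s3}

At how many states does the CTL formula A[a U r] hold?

7

A[a U r]: least fixpoint, start Z0 = Sat(r) = {s0, s1, s3, s4, s5, s7, s8}, add states in Sat(a) with every successor in Z. Already a fixed point.
Sat(A[a U r]) = {s0, s1, s3, s4, s5, s7, s8}
|Sat(A[a U r])| = |{s0, s1, s3, s4, s5, s7, s8}| = 7.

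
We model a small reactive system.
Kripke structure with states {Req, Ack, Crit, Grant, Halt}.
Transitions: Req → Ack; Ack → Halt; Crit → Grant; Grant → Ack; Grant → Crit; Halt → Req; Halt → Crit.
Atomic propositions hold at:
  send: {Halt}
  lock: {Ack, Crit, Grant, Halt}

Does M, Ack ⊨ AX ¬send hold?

No

Sat(¬send) = {Req, Ack, Crit, Grant}
Sat(AX ¬send) = {s : every successor in {Req, Ack, Crit, Grant}} = {Req, Crit, Grant, Halt}
Ack ∉ Sat(AX ¬send) = {Req, Crit, Grant, Halt}, so the formula does not hold at Ack.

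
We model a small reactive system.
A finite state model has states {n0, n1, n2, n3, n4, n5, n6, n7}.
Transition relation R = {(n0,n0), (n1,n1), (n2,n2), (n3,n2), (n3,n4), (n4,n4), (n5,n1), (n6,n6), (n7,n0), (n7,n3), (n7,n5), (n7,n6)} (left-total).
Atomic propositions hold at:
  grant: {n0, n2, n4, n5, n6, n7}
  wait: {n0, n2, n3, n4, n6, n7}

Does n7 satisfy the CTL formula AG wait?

No

AG wait: greatest fixpoint, start Z0 = {n0, n2, n3, n4, n6, n7}, keep only states in Sat with every successor in Z. Z1 = {n0, n2, n3, n4, n6}; fixed.
Sat(AG wait) = {n0, n2, n3, n4, n6}
n7 ∉ Sat(AG wait) = {n0, n2, n3, n4, n6}, so the formula does not hold at n7.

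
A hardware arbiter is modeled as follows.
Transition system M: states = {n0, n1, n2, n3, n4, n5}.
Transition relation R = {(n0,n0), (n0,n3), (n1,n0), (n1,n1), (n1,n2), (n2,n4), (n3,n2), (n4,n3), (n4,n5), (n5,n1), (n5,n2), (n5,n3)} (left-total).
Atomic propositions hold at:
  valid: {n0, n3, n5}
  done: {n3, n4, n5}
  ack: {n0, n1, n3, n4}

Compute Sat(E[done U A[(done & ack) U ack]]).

Sat(done & ack) = {n3, n4}
A[(done & ack) U ack]: least fixpoint, start Z0 = Sat(ack) = {n0, n1, n3, n4}, add states in Sat(done & ack) with every successor in Z. Already a fixed point.
Sat(A[(done & ack) U ack]) = {n0, n1, n3, n4}
E[done U A[(done & ack) U ack]]: least fixpoint, start Z0 = Sat(A[(done & ack) U ack]) = {n0, n1, n3, n4}, add states in Sat(done) with some successor in Z. Z1 = {n0, n1, n3, n4, n5}; fixed.
Sat(E[done U A[(done & ack) U ack]]) = {n0, n1, n3, n4, n5}

{n0, n1, n3, n4, n5}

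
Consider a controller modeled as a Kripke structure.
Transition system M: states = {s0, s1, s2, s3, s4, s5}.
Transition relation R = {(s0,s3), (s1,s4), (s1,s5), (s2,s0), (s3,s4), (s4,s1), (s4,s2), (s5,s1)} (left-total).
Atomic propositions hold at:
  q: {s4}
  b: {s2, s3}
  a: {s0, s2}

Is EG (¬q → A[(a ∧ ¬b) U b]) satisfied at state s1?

No

Sat(¬q) = {s0, s1, s2, s3, s5}
Sat(¬b) = {s0, s1, s4, s5}
Sat(a ∧ ¬b) = {s0}
A[(a ∧ ¬b) U b]: least fixpoint, start Z0 = Sat(b) = {s2, s3}, add states in Sat(a ∧ ¬b) with every successor in Z. Z1 = {s0, s2, s3}; fixed.
Sat(A[(a ∧ ¬b) U b]) = {s0, s2, s3}
Sat(¬q → A[(a ∧ ¬b) U b]) = {s0, s2, s3, s4}
EG (¬q → A[(a ∧ ¬b) U b]): greatest fixpoint, start Z0 = {s0, s2, s3, s4}, keep only states in Sat with some successor in Z. Already a fixed point.
Sat(EG (¬q → A[(a ∧ ¬b) U b])) = {s0, s2, s3, s4}
s1 ∉ Sat(EG (¬q → A[(a ∧ ¬b) U b])) = {s0, s2, s3, s4}, so the formula does not hold at s1.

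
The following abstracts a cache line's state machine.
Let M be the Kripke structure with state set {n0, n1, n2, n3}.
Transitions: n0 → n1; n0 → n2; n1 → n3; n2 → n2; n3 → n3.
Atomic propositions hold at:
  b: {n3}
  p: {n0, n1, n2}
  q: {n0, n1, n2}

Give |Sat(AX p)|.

2

Sat(AX p) = {s : every successor in {n0, n1, n2}} = {n0, n2}
|Sat(AX p)| = |{n0, n2}| = 2.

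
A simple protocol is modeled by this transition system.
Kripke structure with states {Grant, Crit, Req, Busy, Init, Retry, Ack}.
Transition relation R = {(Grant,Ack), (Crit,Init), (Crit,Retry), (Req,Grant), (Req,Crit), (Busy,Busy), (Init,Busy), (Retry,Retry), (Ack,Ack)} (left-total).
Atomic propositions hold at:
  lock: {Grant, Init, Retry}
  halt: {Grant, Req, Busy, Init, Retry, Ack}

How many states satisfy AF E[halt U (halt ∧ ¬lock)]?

5

Sat(¬lock) = {Crit, Req, Busy, Ack}
Sat(halt ∧ ¬lock) = {Req, Busy, Ack}
E[halt U (halt ∧ ¬lock)]: least fixpoint, start Z0 = Sat((halt ∧ ¬lock)) = {Req, Busy, Ack}, add states in Sat(halt) with some successor in Z. Z1 = {Grant, Req, Busy, Init, Ack}; fixed.
Sat(E[halt U (halt ∧ ¬lock)]) = {Grant, Req, Busy, Init, Ack}
AF E[halt U (halt ∧ ¬lock)]: least fixpoint, start Z0 = {Grant, Req, Busy, Init, Ack}, add states with every successor in Z. Already a fixed point.
Sat(AF E[halt U (halt ∧ ¬lock)]) = {Grant, Req, Busy, Init, Ack}
|Sat(AF E[halt U (halt ∧ ¬lock)])| = |{Grant, Req, Busy, Init, Ack}| = 5.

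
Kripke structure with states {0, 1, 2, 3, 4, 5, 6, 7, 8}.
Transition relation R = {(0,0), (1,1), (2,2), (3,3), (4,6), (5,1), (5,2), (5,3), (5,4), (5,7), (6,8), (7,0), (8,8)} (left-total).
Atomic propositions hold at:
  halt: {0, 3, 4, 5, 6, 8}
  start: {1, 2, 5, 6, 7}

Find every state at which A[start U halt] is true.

{0, 3, 4, 5, 6, 7, 8}

A[start U halt]: least fixpoint, start Z0 = Sat(halt) = {0, 3, 4, 5, 6, 8}, add states in Sat(start) with every successor in Z. Z1 = {0, 3, 4, 5, 6, 7, 8}; fixed.
Sat(A[start U halt]) = {0, 3, 4, 5, 6, 7, 8}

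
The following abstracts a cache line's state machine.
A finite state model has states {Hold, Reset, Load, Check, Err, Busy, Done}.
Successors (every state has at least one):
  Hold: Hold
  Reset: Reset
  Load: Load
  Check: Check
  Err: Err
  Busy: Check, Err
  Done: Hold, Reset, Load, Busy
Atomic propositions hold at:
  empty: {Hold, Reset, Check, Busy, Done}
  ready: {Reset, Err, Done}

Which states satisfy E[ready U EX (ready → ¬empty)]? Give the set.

Sat(¬empty) = {Load, Err}
Sat(ready → ¬empty) = {Hold, Load, Check, Err, Busy}
Sat(EX (ready → ¬empty)) = {s : some successor in {Hold, Load, Check, Err, Busy}} = {Hold, Load, Check, Err, Busy, Done}
E[ready U EX (ready → ¬empty)]: least fixpoint, start Z0 = Sat(EX (ready → ¬empty)) = {Hold, Load, Check, Err, Busy, Done}, add states in Sat(ready) with some successor in Z. Already a fixed point.
Sat(E[ready U EX (ready → ¬empty)]) = {Hold, Load, Check, Err, Busy, Done}

{Hold, Load, Check, Err, Busy, Done}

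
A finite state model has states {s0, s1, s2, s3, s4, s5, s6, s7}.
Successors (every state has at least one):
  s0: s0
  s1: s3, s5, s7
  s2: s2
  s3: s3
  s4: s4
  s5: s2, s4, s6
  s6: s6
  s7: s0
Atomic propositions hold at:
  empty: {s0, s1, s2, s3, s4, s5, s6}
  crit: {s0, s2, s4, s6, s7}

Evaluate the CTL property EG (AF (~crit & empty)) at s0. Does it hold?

Sat(~crit) = {s1, s3, s5}
Sat(~crit & empty) = {s1, s3, s5}
AF (~crit & empty): least fixpoint, start Z0 = {s1, s3, s5}, add states with every successor in Z. Already a fixed point.
Sat(AF (~crit & empty)) = {s1, s3, s5}
EG (AF (~crit & empty)): greatest fixpoint, start Z0 = {s1, s3, s5}, keep only states in Sat with some successor in Z. Z1 = {s1, s3}; fixed.
Sat(EG (AF (~crit & empty))) = {s1, s3}
s0 ∉ Sat(EG (AF (~crit & empty))) = {s1, s3}, so the formula does not hold at s0.

No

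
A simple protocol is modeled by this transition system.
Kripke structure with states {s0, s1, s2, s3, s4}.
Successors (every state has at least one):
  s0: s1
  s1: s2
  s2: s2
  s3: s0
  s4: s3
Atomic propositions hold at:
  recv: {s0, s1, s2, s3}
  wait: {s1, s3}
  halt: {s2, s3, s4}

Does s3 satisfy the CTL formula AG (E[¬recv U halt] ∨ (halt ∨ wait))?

Sat(¬recv) = {s4}
E[¬recv U halt]: least fixpoint, start Z0 = Sat(halt) = {s2, s3, s4}, add states in Sat(¬recv) with some successor in Z. Already a fixed point.
Sat(E[¬recv U halt]) = {s2, s3, s4}
Sat(halt ∨ wait) = {s1, s2, s3, s4}
Sat(E[¬recv U halt] ∨ (halt ∨ wait)) = {s1, s2, s3, s4}
AG (E[¬recv U halt] ∨ (halt ∨ wait)): greatest fixpoint, start Z0 = {s1, s2, s3, s4}, keep only states in Sat with every successor in Z. Z1 = {s1, s2, s4}; Z2 = {s1, s2}; fixed.
Sat(AG (E[¬recv U halt] ∨ (halt ∨ wait))) = {s1, s2}
s3 ∉ Sat(AG (E[¬recv U halt] ∨ (halt ∨ wait))) = {s1, s2}, so the formula does not hold at s3.

No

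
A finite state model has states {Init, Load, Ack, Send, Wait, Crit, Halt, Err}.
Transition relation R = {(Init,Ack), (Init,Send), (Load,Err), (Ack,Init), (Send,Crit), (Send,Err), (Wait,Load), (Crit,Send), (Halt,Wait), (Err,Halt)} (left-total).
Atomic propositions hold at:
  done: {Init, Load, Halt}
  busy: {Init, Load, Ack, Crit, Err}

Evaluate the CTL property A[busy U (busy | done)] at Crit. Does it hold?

Sat(busy | done) = {Init, Load, Ack, Crit, Halt, Err}
A[busy U (busy | done)]: least fixpoint, start Z0 = Sat((busy | done)) = {Init, Load, Ack, Crit, Halt, Err}, add states in Sat(busy) with every successor in Z. Already a fixed point.
Sat(A[busy U (busy | done)]) = {Init, Load, Ack, Crit, Halt, Err}
Crit ∈ Sat(A[busy U (busy | done)]) = {Init, Load, Ack, Crit, Halt, Err}, so the formula holds at Crit.

Yes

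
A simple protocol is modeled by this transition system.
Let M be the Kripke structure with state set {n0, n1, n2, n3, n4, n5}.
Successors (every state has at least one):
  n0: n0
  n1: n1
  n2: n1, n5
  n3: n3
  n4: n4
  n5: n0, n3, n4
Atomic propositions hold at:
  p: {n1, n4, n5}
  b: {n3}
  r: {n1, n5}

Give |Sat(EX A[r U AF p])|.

4

AF p: least fixpoint, start Z0 = {n1, n4, n5}, add states with every successor in Z. Z1 = {n1, n2, n4, n5}; fixed.
Sat(AF p) = {n1, n2, n4, n5}
A[r U AF p]: least fixpoint, start Z0 = Sat(AF p) = {n1, n2, n4, n5}, add states in Sat(r) with every successor in Z. Already a fixed point.
Sat(A[r U AF p]) = {n1, n2, n4, n5}
Sat(EX A[r U AF p]) = {s : some successor in {n1, n2, n4, n5}} = {n1, n2, n4, n5}
|Sat(EX A[r U AF p])| = |{n1, n2, n4, n5}| = 4.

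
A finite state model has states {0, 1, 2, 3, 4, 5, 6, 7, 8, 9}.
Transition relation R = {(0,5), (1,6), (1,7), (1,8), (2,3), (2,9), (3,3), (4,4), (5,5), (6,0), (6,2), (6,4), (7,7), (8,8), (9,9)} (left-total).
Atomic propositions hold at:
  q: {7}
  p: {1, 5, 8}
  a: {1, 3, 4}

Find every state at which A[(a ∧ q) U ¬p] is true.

{0, 2, 3, 4, 6, 7, 9}

Sat(a ∧ q) = ∅
Sat(¬p) = {0, 2, 3, 4, 6, 7, 9}
A[(a ∧ q) U ¬p]: least fixpoint, start Z0 = Sat(¬p) = {0, 2, 3, 4, 6, 7, 9}, add states in Sat(a ∧ q) with every successor in Z. Already a fixed point.
Sat(A[(a ∧ q) U ¬p]) = {0, 2, 3, 4, 6, 7, 9}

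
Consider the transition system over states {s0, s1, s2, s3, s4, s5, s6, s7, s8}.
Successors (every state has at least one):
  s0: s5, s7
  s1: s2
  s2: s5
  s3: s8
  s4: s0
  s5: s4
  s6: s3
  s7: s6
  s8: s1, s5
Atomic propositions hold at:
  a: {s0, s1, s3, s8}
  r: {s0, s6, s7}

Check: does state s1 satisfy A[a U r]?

No

A[a U r]: least fixpoint, start Z0 = Sat(r) = {s0, s6, s7}, add states in Sat(a) with every successor in Z. Already a fixed point.
Sat(A[a U r]) = {s0, s6, s7}
s1 ∉ Sat(A[a U r]) = {s0, s6, s7}, so the formula does not hold at s1.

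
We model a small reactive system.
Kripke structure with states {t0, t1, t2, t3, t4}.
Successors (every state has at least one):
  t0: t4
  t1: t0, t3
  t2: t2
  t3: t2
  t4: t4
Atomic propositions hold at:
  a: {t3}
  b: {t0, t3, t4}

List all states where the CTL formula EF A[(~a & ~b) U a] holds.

Sat(~a) = {t0, t1, t2, t4}
Sat(~b) = {t1, t2}
Sat(~a & ~b) = {t1, t2}
A[(~a & ~b) U a]: least fixpoint, start Z0 = Sat(a) = {t3}, add states in Sat(~a & ~b) with every successor in Z. Already a fixed point.
Sat(A[(~a & ~b) U a]) = {t3}
EF A[(~a & ~b) U a]: least fixpoint, start Z0 = {t3}, add states with some successor in Z. Z1 = {t1, t3}; fixed.
Sat(EF A[(~a & ~b) U a]) = {t1, t3}

{t1, t3}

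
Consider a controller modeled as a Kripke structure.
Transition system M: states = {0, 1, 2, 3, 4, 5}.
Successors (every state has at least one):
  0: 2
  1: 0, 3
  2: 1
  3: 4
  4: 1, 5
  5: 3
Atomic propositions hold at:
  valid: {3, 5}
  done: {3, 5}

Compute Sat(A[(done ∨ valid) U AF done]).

Sat(done ∨ valid) = {3, 5}
AF done: least fixpoint, start Z0 = {3, 5}, add states with every successor in Z. Already a fixed point.
Sat(AF done) = {3, 5}
A[(done ∨ valid) U AF done]: least fixpoint, start Z0 = Sat(AF done) = {3, 5}, add states in Sat(done ∨ valid) with every successor in Z. Already a fixed point.
Sat(A[(done ∨ valid) U AF done]) = {3, 5}

{3, 5}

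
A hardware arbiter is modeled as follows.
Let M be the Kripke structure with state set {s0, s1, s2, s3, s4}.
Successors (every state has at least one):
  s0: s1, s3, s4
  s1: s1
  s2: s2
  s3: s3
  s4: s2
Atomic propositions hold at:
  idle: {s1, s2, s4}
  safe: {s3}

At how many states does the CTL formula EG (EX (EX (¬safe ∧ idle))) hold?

Sat(¬safe) = {s0, s1, s2, s4}
Sat(¬safe ∧ idle) = {s1, s2, s4}
Sat(EX (¬safe ∧ idle)) = {s : some successor in {s1, s2, s4}} = {s0, s1, s2, s4}
Sat(EX (EX (¬safe ∧ idle))) = {s : some successor in {s0, s1, s2, s4}} = {s0, s1, s2, s4}
EG (EX (EX (¬safe ∧ idle))): greatest fixpoint, start Z0 = {s0, s1, s2, s4}, keep only states in Sat with some successor in Z. Already a fixed point.
Sat(EG (EX (EX (¬safe ∧ idle)))) = {s0, s1, s2, s4}
|Sat(EG (EX (EX (¬safe ∧ idle))))| = |{s0, s1, s2, s4}| = 4.

4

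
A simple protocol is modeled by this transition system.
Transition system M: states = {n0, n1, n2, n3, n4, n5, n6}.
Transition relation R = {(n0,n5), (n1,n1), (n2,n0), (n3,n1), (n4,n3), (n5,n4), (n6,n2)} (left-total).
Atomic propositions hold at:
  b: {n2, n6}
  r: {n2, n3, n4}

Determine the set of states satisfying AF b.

AF b: least fixpoint, start Z0 = {n2, n6}, add states with every successor in Z. Already a fixed point.
Sat(AF b) = {n2, n6}

{n2, n6}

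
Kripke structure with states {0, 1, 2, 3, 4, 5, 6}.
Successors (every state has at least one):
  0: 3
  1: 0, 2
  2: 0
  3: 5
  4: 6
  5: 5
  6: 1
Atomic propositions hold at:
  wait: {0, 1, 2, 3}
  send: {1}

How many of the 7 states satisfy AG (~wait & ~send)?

1

Sat(~wait) = {4, 5, 6}
Sat(~send) = {0, 2, 3, 4, 5, 6}
Sat(~wait & ~send) = {4, 5, 6}
AG (~wait & ~send): greatest fixpoint, start Z0 = {4, 5, 6}, keep only states in Sat with every successor in Z. Z1 = {4, 5}; Z2 = {5}; fixed.
Sat(AG (~wait & ~send)) = {5}
|Sat(AG (~wait & ~send))| = |{5}| = 1.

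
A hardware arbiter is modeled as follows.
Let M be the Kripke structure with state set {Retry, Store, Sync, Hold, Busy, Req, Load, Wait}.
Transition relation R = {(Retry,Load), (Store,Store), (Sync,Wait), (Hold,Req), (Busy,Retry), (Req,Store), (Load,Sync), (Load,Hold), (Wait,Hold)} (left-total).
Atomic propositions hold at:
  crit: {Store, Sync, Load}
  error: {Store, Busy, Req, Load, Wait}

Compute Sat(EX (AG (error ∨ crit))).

{Store, Hold, Req}

Sat(error ∨ crit) = {Store, Sync, Busy, Req, Load, Wait}
AG (error ∨ crit): greatest fixpoint, start Z0 = {Store, Sync, Busy, Req, Load, Wait}, keep only states in Sat with every successor in Z. Z1 = {Store, Sync, Req}; Z2 = {Store, Req}; fixed.
Sat(AG (error ∨ crit)) = {Store, Req}
Sat(EX (AG (error ∨ crit))) = {s : some successor in {Store, Req}} = {Store, Hold, Req}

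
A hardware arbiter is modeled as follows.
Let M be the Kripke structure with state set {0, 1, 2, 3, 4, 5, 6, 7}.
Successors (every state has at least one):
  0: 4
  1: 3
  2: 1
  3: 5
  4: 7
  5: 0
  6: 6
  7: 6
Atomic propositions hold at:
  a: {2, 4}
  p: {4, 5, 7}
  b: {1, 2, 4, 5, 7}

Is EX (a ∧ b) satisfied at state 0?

Sat(a ∧ b) = {2, 4}
Sat(EX (a ∧ b)) = {s : some successor in {2, 4}} = {0}
0 ∈ Sat(EX (a ∧ b)) = {0}, so the formula holds at 0.

Yes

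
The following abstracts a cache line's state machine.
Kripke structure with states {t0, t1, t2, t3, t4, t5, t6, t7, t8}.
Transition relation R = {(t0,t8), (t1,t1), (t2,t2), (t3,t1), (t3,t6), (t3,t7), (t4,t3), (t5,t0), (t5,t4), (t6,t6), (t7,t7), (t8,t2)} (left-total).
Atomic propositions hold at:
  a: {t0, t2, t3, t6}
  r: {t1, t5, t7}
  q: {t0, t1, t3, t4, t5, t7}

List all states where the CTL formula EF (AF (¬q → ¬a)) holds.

{t0, t1, t3, t4, t5, t7, t8}

Sat(¬q) = {t2, t6, t8}
Sat(¬a) = {t1, t4, t5, t7, t8}
Sat(¬q → ¬a) = {t0, t1, t3, t4, t5, t7, t8}
AF (¬q → ¬a): least fixpoint, start Z0 = {t0, t1, t3, t4, t5, t7, t8}, add states with every successor in Z. Already a fixed point.
Sat(AF (¬q → ¬a)) = {t0, t1, t3, t4, t5, t7, t8}
EF (AF (¬q → ¬a)): least fixpoint, start Z0 = {t0, t1, t3, t4, t5, t7, t8}, add states with some successor in Z. Already a fixed point.
Sat(EF (AF (¬q → ¬a))) = {t0, t1, t3, t4, t5, t7, t8}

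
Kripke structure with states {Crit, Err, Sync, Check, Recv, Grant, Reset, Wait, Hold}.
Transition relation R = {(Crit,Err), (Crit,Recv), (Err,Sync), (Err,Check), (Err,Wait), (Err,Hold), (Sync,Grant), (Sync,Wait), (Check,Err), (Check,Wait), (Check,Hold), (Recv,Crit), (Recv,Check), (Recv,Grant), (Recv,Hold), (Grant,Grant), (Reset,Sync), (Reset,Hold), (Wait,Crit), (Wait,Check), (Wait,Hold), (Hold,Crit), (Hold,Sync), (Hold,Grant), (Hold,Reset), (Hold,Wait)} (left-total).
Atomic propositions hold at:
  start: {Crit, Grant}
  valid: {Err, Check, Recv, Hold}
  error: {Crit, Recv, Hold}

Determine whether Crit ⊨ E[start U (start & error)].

Yes

Sat(start & error) = {Crit}
E[start U (start & error)]: least fixpoint, start Z0 = Sat((start & error)) = {Crit}, add states in Sat(start) with some successor in Z. Already a fixed point.
Sat(E[start U (start & error)]) = {Crit}
Crit ∈ Sat(E[start U (start & error)]) = {Crit}, so the formula holds at Crit.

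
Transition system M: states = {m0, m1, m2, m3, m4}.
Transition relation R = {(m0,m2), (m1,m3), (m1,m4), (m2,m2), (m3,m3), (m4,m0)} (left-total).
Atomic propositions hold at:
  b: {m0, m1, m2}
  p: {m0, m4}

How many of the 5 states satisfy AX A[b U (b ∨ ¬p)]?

Sat(¬p) = {m1, m2, m3}
Sat(b ∨ ¬p) = {m0, m1, m2, m3}
A[b U (b ∨ ¬p)]: least fixpoint, start Z0 = Sat((b ∨ ¬p)) = {m0, m1, m2, m3}, add states in Sat(b) with every successor in Z. Already a fixed point.
Sat(A[b U (b ∨ ¬p)]) = {m0, m1, m2, m3}
Sat(AX A[b U (b ∨ ¬p)]) = {s : every successor in {m0, m1, m2, m3}} = {m0, m2, m3, m4}
|Sat(AX A[b U (b ∨ ¬p)])| = |{m0, m2, m3, m4}| = 4.

4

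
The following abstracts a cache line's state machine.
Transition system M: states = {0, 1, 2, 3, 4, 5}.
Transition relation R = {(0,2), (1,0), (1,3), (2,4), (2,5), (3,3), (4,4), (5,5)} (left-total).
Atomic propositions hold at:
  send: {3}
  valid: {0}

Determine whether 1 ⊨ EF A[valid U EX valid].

Yes

Sat(EX valid) = {s : some successor in {0}} = {1}
A[valid U EX valid]: least fixpoint, start Z0 = Sat(EX valid) = {1}, add states in Sat(valid) with every successor in Z. Already a fixed point.
Sat(A[valid U EX valid]) = {1}
EF A[valid U EX valid]: least fixpoint, start Z0 = {1}, add states with some successor in Z. Already a fixed point.
Sat(EF A[valid U EX valid]) = {1}
1 ∈ Sat(EF A[valid U EX valid]) = {1}, so the formula holds at 1.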